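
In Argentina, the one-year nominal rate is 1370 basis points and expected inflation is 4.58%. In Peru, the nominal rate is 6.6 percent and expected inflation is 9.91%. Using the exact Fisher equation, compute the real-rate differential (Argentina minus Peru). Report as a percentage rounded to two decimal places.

Argentina: (1 + 0.1370)/(1 + 0.0458) − 1 = 8.7206%
Peru: (1 + 0.0660)/(1 + 0.0991) − 1 = -3.0116%
Differential = 8.7206% − (-3.0116%) = 11.7322% → 11.73%.

11.73%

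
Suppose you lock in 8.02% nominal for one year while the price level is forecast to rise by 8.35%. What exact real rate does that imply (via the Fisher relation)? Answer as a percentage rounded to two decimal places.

-0.30%

1 + r = 1.08020 / 1.08350 = 0.996954
r = 0.996954 − 1 = -0.3046%, i.e. -0.30%.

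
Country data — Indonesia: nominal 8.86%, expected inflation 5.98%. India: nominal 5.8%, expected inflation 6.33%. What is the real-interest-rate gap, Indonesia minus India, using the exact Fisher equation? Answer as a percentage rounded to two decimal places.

Indonesia: (1 + 0.0886)/(1 + 0.0598) − 1 = 2.7175%
India: (1 + 0.0580)/(1 + 0.0633) − 1 = -0.4984%
Differential = 2.7175% − (-0.4984%) = 3.2159% → 3.22%.

3.22%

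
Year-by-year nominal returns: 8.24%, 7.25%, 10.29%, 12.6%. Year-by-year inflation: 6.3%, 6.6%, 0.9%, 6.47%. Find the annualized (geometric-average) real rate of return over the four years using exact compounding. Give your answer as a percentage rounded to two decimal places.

Nominal growth factor = 1.0824 × 1.0725 × 1.1029 × 1.1260 = 1.44164925
Price-level growth factor = 1.0630 × 1.0660 × 1.0090 × 1.0647 = 1.21733158
Real growth factor = 1.44164925 / 1.21733158 = 1.18426998
Annualized real rate = 1.18426998^(1/4) − 1 = 4.3188% → 4.32%.

4.32%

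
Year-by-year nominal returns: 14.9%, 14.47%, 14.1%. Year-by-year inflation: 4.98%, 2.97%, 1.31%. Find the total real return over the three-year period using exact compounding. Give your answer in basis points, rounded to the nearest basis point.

3703 basis points

Compound the nominal returns: 1.1490 × 1.1447 × 1.1410 = 1.500712.
Compound inflation: 1.0498 × 1.0297 × 1.0131 = 1.095140.
Deflate: 1.500712 / 1.095140 = 1.370338.
Total real return = 1.370338 − 1 → 3703 basis points.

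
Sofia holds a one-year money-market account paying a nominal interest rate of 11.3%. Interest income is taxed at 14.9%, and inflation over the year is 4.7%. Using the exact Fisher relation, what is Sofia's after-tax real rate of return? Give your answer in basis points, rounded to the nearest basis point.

470 basis points

After-tax nominal return = 11.3% × (1 − 0.149) = 9.6163%.
1 + r = 1.096163 / 1.04700 = 1.046956
After-tax real rate = 1.046956 − 1 → 470 basis points.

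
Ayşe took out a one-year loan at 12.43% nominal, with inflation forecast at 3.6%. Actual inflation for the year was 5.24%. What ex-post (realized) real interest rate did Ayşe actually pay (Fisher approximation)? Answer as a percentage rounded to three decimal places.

7.190%

Ex-post: 12.43% − 5.24% = 7.190%
So the realized real rate is 7.190%.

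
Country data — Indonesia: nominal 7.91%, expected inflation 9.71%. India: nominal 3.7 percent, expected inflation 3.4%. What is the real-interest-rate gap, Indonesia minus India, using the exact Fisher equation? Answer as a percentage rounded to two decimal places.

-1.93%

Indonesia: (1 + 0.0791)/(1 + 0.0971) − 1 = -1.6407%
India: (1 + 0.0370)/(1 + 0.0340) − 1 = 0.2901%
Differential = -1.6407% − 0.2901% = -1.9308% → -1.93%.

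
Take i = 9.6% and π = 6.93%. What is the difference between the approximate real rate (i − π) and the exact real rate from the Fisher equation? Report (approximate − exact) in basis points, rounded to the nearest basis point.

Approximate: r ≈ 9.600% − 6.930% = 2.6700%
Exact: (1 + 0.0960)/(1 + 0.0693) − 1 = 2.4970%
Error = 2.6700% − 2.4970% = 0.1730% → 17 basis points.

17 basis points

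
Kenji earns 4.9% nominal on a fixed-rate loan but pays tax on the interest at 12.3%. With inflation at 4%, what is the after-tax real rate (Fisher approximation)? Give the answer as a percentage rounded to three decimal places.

After-tax nominal return = 4.9% × (1 − 0.123) = 4.2973%.
r ≈ 4.2973% − 4% → 0.297%.

0.297%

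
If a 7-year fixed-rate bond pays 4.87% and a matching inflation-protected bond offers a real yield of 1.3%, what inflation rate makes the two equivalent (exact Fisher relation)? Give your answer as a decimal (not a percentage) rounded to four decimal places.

(1 + π) = (1 + i)/(1 + r) = 1.04870 / 1.01300 = 1.035242
Break-even inflation = 1.035242 − 1 → 0.0352.

0.0352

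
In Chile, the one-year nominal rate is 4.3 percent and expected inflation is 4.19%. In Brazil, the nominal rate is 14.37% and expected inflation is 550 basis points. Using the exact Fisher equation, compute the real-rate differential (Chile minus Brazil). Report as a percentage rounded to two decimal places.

-8.30%

Chile: (1 + 0.0430)/(1 + 0.0419) − 1 = 0.1056%
Brazil: (1 + 0.1437)/(1 + 0.0550) − 1 = 8.4076%
Differential = 0.1056% − 8.4076% = -8.3020% → -8.30%.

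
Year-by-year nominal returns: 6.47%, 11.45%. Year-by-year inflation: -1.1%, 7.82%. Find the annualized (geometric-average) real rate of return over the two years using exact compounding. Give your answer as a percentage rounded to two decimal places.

5.49%

Compound the nominal returns: 1.0647 × 1.1145 = 1.18660815.
Compound inflation: 0.9890 × 1.0782 = 1.06633980.
Deflate: 1.18660815 / 1.06633980 = 1.11278614.
Annualized real rate = 1.11278614^(1/2) − 1 = 5.4887% → 5.49%.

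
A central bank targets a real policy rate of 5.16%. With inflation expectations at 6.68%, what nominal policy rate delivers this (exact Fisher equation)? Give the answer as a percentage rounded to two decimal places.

(1 + i) = (1 + r)(1 + π) = 1.05160 × 1.06680 = 1.12184688
i = 1.12184688 − 1, so the required nominal rate is 12.18%.

12.18%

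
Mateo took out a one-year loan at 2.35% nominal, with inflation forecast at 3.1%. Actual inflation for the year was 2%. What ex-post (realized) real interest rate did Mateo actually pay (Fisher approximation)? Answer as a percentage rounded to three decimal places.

0.350%

Ex-post: 2.35% − 2% = 0.350%
So the realized real rate is 0.350%.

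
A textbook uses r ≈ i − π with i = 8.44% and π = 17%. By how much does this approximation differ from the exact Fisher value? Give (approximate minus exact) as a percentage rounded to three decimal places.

-1.244%

Approximate: r ≈ 8.440% − 17.000% = -8.5600%
Exact: (1 + 0.0844)/(1 + 0.1700) − 1 = -7.3162%
Error = -8.5600% − (-7.3162%) = -1.2438% → -1.244%.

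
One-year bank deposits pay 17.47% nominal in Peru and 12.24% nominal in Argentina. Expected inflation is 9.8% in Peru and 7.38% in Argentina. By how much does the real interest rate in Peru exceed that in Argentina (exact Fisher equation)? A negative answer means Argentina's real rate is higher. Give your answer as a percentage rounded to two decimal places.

Peru: (1 + 0.1747)/(1 + 0.0980) − 1 = 6.9854%
Argentina: (1 + 0.1224)/(1 + 0.0738) − 1 = 4.5260%
Differential = 6.9854% − 4.5260% = 2.4594% → 2.46%.

2.46%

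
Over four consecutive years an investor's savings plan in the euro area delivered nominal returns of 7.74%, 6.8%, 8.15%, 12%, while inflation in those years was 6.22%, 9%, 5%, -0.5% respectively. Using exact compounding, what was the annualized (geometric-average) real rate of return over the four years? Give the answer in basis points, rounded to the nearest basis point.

Nominal growth factor = 1.0774 × 1.0680 × 1.0815 × 1.1200 = 1.39377532
Price-level growth factor = 1.0622 × 1.0900 × 1.0500 × 0.9950 = 1.20960946
Real growth factor = 1.39377532 / 1.20960946 = 1.15225233
Annualized real rate = 1.15225233^(1/4) − 1 = 3.6065% → 361 basis points.

361 basis points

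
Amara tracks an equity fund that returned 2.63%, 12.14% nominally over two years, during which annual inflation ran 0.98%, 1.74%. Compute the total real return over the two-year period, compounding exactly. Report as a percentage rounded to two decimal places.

Nominal growth factor = 1.0263 × 1.1214 = 1.150893
Price-level growth factor = 1.0098 × 1.0174 = 1.027371
Real growth factor = 1.150893 / 1.027371 = 1.120232
Total real return = 1.120232 − 1 → 12.02%.

12.02%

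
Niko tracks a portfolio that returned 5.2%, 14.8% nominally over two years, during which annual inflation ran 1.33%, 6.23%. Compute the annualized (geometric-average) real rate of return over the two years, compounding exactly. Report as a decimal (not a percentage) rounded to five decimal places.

0.05922

Nominal growth factor = 1.0520 × 1.1480 = 1.20769600
Price-level growth factor = 1.0133 × 1.0623 = 1.07642859
Real growth factor = 1.20769600 / 1.07642859 = 1.12194716
Annualized real rate = 1.12194716^(1/2) − 1 = 5.9220% → 0.05922.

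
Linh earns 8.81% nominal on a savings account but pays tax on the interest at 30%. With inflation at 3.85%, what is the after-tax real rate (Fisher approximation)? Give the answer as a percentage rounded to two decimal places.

2.32%

After-tax nominal return = 8.81% × (1 − 0.3) = 6.1670%.
r ≈ 6.1670% − 3.85% → 2.32%.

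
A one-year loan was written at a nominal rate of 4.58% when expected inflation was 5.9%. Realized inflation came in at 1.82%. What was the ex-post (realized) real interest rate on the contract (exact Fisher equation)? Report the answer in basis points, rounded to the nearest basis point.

Ex-post: (1 + 0.0458)/(1 + 0.0182) − 1 = 2.7107%
So the realized real rate is 271 basis points.

271 basis points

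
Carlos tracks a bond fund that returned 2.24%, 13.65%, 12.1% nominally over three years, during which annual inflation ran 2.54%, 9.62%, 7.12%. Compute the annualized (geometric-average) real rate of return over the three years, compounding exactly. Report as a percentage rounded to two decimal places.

Compound the nominal returns: 1.0224 × 1.1365 × 1.1210 = 1.30255447.
Compound inflation: 1.0254 × 1.0962 × 1.0712 = 1.20407538.
Deflate: 1.30255447 / 1.20407538 = 1.08178815.
Annualized real rate = 1.08178815^(1/3) − 1 = 2.6551% → 2.66%.

2.66%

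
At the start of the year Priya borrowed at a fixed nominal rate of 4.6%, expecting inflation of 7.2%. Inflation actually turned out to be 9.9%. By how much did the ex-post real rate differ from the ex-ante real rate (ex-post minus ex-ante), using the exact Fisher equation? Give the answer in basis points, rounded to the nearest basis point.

Ex-ante: (1 + 0.0460)/(1 + 0.0720) − 1 = -2.4254%
Ex-post: (1 + 0.0460)/(1 + 0.0990) − 1 = -4.8226%
Difference (ex-post − ex-ante) = -2.3972% → -240 basis points.

-240 basis points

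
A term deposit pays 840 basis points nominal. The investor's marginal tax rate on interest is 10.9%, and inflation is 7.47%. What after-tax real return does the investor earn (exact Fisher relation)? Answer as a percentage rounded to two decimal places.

After-tax nominal return = 8.4% × (1 − 0.109) = 7.4844%.
1 + r = 1.074844 / 1.07470 = 1.000134
After-tax real rate = 1.000134 − 1 → 0.01%.

0.01%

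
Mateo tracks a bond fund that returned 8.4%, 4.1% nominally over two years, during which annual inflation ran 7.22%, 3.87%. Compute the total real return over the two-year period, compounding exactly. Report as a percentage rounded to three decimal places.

Nominal growth factor = 1.0840 × 1.0410 = 1.128444
Price-level growth factor = 1.0722 × 1.0387 = 1.113694
Real growth factor = 1.128444 / 1.113694 = 1.013244
Total real return = 1.013244 − 1 → 1.324%.

1.324%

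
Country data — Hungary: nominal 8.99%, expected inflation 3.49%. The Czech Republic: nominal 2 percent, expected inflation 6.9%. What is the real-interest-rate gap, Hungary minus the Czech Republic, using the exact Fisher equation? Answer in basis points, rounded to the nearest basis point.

990 basis points

Hungary: (1 + 0.0899)/(1 + 0.0349) − 1 = 5.3145%
The Czech Republic: (1 + 0.0200)/(1 + 0.0690) − 1 = -4.5837%
Differential = 5.3145% − (-4.5837%) = 9.8982% → 990 basis points.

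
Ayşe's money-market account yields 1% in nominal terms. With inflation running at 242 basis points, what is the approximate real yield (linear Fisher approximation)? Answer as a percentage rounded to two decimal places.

-1.42%

r ≈ i − π = 1% − 2.42% = -1.42%.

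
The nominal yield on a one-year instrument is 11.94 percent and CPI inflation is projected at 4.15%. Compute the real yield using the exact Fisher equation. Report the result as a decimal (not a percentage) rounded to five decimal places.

0.07480

1 + r = 1.11940 / 1.04150 = 1.074796
r = 1.074796 − 1 = 7.4796%, i.e. 0.07480.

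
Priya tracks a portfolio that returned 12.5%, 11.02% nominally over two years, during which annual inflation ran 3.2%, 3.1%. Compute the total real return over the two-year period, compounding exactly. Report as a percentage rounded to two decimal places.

Nominal growth factor = 1.1250 × 1.1102 = 1.248975
Price-level growth factor = 1.0320 × 1.0310 = 1.063992
Real growth factor = 1.248975 / 1.063992 = 1.173858
Total real return = 1.173858 − 1 → 17.39%.

17.39%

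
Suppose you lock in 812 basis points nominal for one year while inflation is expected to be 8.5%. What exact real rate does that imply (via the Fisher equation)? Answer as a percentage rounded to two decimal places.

-0.35%

By the Fisher equation, 1 + r = (1 + i)/(1 + π).
1 + r = 1.08120 / 1.08500 = 0.996498
r = 0.996498 − 1 = -0.3502%, i.e. -0.35%.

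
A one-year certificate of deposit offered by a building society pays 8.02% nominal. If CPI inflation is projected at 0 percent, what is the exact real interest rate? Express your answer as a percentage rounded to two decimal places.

8.02%

By the Fisher equation, 1 + r = (1 + i)/(1 + π).
1 + r = 1.08020 / 1.00000 = 1.080200
r = 1.080200 − 1 = 8.0200%, i.e. 8.02%.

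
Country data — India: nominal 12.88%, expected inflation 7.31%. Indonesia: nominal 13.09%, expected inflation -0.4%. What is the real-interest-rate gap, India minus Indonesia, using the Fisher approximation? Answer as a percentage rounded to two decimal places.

India: 12.88% − 7.31% = 5.570%
Indonesia: 13.09% − (-0.4%) = 13.490%
Differential = -7.920% → -7.92%.

-7.92%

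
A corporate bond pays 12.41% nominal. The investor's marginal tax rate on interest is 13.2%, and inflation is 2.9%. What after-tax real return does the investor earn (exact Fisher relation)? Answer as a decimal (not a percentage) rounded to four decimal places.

After-tax nominal return = 12.41% × (1 − 0.132) = 10.77188%.
1 + r = 1.1077188 / 1.02900 = 1.076500
After-tax real rate = 1.076500 − 1 → 0.0765.

0.0765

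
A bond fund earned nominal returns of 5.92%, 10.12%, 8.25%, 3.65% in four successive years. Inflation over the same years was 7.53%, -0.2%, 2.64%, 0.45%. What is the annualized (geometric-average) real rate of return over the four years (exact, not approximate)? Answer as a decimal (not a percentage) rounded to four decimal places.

Compound the nominal returns: 1.0592 × 1.1012 × 1.0825 × 1.0365 = 1.30870387.
Compound inflation: 1.0753 × 0.9980 × 1.0264 × 1.0045 = 1.10643721.
Deflate: 1.30870387 / 1.10643721 = 1.18280898.
Annualized real rate = 1.18280898^(1/4) − 1 = 4.2866% → 0.0429.

0.0429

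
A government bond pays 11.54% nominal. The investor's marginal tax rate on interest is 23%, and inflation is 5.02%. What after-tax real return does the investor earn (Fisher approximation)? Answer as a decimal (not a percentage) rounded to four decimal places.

0.0387

After-tax nominal return = 11.54% × (1 − 0.23) = 8.8858%.
r ≈ 8.8858% − 5.02% → 0.0387.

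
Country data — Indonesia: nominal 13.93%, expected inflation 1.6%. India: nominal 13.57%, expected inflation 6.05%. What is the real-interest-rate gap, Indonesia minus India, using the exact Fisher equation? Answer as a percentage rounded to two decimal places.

5.04%

Indonesia: (1 + 0.1393)/(1 + 0.0160) − 1 = 12.1358%
India: (1 + 0.1357)/(1 + 0.0605) − 1 = 7.0910%
Differential = 12.1358% − 7.0910% = 5.0448% → 5.04%.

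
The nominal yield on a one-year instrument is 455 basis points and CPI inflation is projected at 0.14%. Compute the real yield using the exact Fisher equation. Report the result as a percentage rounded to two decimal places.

4.40%

By the Fisher identity, 1 + r = (1 + i)/(1 + π).
1 + r = 1.04550 / 1.00140 = 1.044038
r = 1.044038 − 1 = 4.4038%, i.e. 4.40%.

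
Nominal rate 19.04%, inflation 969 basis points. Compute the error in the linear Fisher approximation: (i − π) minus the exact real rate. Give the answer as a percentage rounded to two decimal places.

Approximate: r ≈ 19.040% − 9.690% = 9.3500%
Exact: (1 + 0.1904)/(1 + 0.0969) − 1 = 8.5240%
Error = 9.3500% − 8.5240% = 0.8260% → 0.83%.

0.83%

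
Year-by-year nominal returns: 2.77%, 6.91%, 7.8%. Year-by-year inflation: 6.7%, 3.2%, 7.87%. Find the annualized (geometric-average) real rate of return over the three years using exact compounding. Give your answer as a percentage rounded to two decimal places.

-0.10%

Compound the nominal returns: 1.0277 × 1.0691 × 1.0780 = 1.18441377.
Compound inflation: 1.0670 × 1.0320 × 1.0787 = 1.18780403.
Deflate: 1.18441377 / 1.18780403 = 0.99714577.
Annualized real rate = 0.99714577^(1/3) − 1 = -0.0952% → -0.10%.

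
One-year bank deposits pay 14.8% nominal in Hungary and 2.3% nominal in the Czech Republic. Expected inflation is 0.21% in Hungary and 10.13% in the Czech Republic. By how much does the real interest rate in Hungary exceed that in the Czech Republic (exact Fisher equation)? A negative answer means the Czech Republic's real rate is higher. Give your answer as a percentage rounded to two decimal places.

21.67%

Hungary: (1 + 0.1480)/(1 + 0.0021) − 1 = 14.5594%
The Czech Republic: (1 + 0.0230)/(1 + 0.1013) − 1 = -7.1098%
Differential = 14.5594% − (-7.1098%) = 21.6692% → 21.67%.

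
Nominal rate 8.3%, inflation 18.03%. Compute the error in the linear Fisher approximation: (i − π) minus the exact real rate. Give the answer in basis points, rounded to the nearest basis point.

-149 basis points

Approximate: r ≈ 8.300% − 18.030% = -9.7300%
Exact: (1 + 0.0830)/(1 + 0.1803) − 1 = -8.2437%
Error = -9.7300% − (-8.2437%) = -1.4863% → -149 basis points.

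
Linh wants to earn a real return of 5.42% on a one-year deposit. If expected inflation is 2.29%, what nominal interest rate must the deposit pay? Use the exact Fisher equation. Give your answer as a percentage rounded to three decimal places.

(1 + i) = (1 + r)(1 + π) = 1.05420 × 1.02290 = 1.07834118
i = 1.07834118 − 1, so the required nominal rate is 7.834%.

7.834%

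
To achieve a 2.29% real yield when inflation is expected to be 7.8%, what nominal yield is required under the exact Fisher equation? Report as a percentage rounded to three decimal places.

10.269%

(1 + i) = (1 + r)(1 + π) = 1.02290 × 1.07800 = 1.1026862
i = 1.1026862 − 1, so the required nominal rate is 10.269%.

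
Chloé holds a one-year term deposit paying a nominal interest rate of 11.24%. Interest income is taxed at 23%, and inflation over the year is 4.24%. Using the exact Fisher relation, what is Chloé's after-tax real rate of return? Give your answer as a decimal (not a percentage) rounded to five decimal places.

After-tax nominal return = 11.24% × (1 − 0.23) = 8.6548%.
1 + r = 1.086548 / 1.04240 = 1.042352
After-tax real rate = 1.042352 − 1 → 0.04235.

0.04235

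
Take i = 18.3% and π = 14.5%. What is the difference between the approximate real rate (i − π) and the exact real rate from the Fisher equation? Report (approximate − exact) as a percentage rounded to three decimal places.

Approximate: r ≈ 18.300% − 14.500% = 3.8000%
Exact: (1 + 0.1830)/(1 + 0.1450) − 1 = 3.3188%
Error = 3.8000% − 3.3188% = 0.4812% → 0.481%.

0.481%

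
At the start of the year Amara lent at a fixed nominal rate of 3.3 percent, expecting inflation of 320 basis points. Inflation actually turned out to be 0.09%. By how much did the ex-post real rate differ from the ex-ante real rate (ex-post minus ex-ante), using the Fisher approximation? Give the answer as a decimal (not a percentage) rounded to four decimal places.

Ex-ante: 3.3% − 3.2% = 0.100%
Ex-post: 3.3% − 0.09% = 3.210%
Difference (ex-post − ex-ante) = 3.1100% → 0.0311.

0.0311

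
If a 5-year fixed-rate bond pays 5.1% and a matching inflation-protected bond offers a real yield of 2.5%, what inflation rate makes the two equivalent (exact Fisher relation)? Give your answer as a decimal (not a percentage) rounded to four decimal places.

0.0254

(1 + π) = (1 + i)/(1 + r) = 1.05100 / 1.02500 = 1.025366
Break-even inflation = 1.025366 − 1 → 0.0254.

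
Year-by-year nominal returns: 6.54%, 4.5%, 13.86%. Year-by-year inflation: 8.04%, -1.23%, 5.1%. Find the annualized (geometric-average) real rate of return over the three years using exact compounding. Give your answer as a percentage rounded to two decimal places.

4.17%

Nominal growth factor = 1.0654 × 1.0450 × 1.1386 = 1.26765234
Price-level growth factor = 1.0804 × 0.9877 × 1.0510 = 1.12153375
Real growth factor = 1.26765234 / 1.12153375 = 1.13028462
Annualized real rate = 1.13028462^(1/3) − 1 = 4.1668% → 4.17%.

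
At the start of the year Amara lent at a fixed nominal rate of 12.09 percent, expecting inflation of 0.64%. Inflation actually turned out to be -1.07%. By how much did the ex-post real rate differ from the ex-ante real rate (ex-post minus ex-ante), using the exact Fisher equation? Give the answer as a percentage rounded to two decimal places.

Ex-ante: (1 + 0.1209)/(1 + 0.0064) − 1 = 11.3772%
Ex-post: (1 + 0.1209)/(1 − 0.0107) − 1 = 13.3023%
Difference (ex-post − ex-ante) = 1.9251% → 1.93%.

1.93%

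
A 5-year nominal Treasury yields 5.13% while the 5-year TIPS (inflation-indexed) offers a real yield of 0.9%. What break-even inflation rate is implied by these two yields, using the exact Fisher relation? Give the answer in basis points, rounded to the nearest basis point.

(1 + π) = (1 + i)/(1 + r) = 1.05130 / 1.00900 = 1.041923
Break-even inflation = 1.041923 − 1 → 419 basis points.

419 basis points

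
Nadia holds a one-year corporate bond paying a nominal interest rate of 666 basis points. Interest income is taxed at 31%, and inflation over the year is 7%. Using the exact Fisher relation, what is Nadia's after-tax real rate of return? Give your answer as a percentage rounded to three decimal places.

After-tax nominal return = 6.66% × (1 − 0.31) = 4.5954%.
1 + r = 1.045954 / 1.07000 = 0.977527
After-tax real rate = 0.977527 − 1 → -2.247%.

-2.247%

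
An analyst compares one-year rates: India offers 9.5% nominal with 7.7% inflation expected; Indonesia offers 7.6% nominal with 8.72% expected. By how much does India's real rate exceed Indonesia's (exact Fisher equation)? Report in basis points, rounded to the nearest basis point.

India: (1 + 0.0950)/(1 + 0.0770) − 1 = 1.6713%
Indonesia: (1 + 0.0760)/(1 + 0.0872) − 1 = -1.0302%
Differential = 1.6713% − (-1.0302%) = 2.7015% → 270 basis points.

270 basis points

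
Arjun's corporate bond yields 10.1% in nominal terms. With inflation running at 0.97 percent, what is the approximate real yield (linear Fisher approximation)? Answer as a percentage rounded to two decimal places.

r ≈ i − π = 10.1% − 0.97% = 9.13%.

9.13%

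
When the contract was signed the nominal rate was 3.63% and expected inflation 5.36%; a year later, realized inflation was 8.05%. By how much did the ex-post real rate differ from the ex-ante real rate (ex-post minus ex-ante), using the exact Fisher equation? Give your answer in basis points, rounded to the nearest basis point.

Ex-ante: (1 + 0.0363)/(1 + 0.0536) − 1 = -1.6420%
Ex-post: (1 + 0.0363)/(1 + 0.0805) − 1 = -4.0907%
Difference (ex-post − ex-ante) = -2.4487% → -245 basis points.

-245 basis points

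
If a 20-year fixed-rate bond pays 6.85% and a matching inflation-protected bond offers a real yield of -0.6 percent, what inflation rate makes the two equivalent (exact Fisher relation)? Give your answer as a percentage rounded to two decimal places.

(1 + π) = (1 + i)/(1 + r) = 1.06850 / 0.99400 = 1.0749497
Break-even inflation = 1.0749497 − 1 → 7.49%.

7.49%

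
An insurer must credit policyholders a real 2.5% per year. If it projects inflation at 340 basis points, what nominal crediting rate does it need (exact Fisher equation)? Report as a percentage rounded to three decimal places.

5.985%

(1 + i) = (1 + r)(1 + π) = 1.02500 × 1.03400 = 1.05985
i = 1.05985 − 1, so the required nominal rate is 5.985%.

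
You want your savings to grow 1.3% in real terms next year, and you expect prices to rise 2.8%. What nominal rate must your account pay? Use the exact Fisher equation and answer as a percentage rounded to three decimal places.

4.136%

(1 + i) = (1 + r)(1 + π) = 1.01300 × 1.02800 = 1.041364
i = 1.041364 − 1, so the required nominal rate is 4.136%.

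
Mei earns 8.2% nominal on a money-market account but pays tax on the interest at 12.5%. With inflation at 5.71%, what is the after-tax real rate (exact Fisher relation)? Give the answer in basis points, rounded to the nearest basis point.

139 basis points

After-tax nominal return = 8.2% × (1 − 0.125) = 7.1750%.
1 + r = 1.07175 / 1.05710 = 1.013859
After-tax real rate = 1.013859 − 1 → 139 basis points.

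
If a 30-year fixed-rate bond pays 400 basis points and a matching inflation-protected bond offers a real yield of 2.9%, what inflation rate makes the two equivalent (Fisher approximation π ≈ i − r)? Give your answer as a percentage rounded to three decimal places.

1.100%

π ≈ i − r = 4% − 2.9% → 1.100%.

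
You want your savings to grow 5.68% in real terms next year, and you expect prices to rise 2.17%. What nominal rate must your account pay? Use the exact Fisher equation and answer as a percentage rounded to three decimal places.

7.973%

(1 + i) = (1 + r)(1 + π) = 1.05680 × 1.02170 = 1.07973256
i = 1.07973256 − 1, so the required nominal rate is 7.973%.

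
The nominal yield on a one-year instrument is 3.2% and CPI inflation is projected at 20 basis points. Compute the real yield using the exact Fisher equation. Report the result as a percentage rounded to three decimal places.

1 + r = 1.03200 / 1.00200 = 1.029940
r = 1.029940 − 1 = 2.9940%, i.e. 2.994%.

2.994%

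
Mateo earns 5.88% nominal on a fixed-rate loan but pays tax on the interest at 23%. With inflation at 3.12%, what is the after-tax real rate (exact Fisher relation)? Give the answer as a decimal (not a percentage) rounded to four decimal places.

After-tax nominal return = 5.88% × (1 − 0.23) = 4.5276%.
1 + r = 1.045276 / 1.03120 = 1.0136501
After-tax real rate = 1.0136501 − 1 → 0.0137.

0.0137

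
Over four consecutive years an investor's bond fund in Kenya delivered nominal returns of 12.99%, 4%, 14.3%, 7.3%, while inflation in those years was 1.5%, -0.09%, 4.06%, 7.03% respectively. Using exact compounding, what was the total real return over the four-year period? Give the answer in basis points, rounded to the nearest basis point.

2760 basis points

Nominal growth factor = 1.1299 × 1.0400 × 1.1430 × 1.0730 = 1.441184
Price-level growth factor = 1.0150 × 0.9991 × 1.0406 × 1.0703 = 1.129443
Real growth factor = 1.441184 / 1.129443 = 1.276013
Total real return = 1.276013 − 1 → 2760 basis points.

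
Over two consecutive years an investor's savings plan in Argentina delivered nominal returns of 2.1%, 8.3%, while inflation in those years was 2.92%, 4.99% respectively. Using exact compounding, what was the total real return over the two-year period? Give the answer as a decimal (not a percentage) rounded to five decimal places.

0.02331

Compound the nominal returns: 1.0210 × 1.0830 = 1.105743.
Compound inflation: 1.0292 × 1.0499 = 1.080557.
Deflate: 1.105743 / 1.080557 = 1.023308.
Total real return = 1.023308 − 1 → 0.02331.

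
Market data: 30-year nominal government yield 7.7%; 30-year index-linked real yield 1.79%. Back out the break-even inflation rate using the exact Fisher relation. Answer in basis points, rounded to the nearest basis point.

(1 + π) = (1 + i)/(1 + r) = 1.07700 / 1.01790 = 1.058061
Break-even inflation = 1.058061 − 1 → 581 basis points.

581 basis points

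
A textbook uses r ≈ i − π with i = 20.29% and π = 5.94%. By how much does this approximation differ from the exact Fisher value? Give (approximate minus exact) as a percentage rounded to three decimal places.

Approximate: r ≈ 20.290% − 5.940% = 14.3500%
Exact: (1 + 0.2029)/(1 + 0.0594) − 1 = 13.5454%
Error = 14.3500% − 13.5454% = 0.8046% → 0.805%.

0.805%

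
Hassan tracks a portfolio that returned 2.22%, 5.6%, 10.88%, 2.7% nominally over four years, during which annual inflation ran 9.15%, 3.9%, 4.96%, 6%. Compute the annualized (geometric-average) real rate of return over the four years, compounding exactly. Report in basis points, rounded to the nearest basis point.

Compound the nominal returns: 1.0222 × 1.0560 × 1.1088 × 1.0270 = 1.22920256.
Compound inflation: 1.0915 × 1.0390 × 1.0496 × 1.0600 = 1.26173740.
Deflate: 1.22920256 / 1.26173740 = 0.97421426.
Annualized real rate = 0.97421426^(1/4) − 1 = -0.6510% → -65 basis points.

-65 basis points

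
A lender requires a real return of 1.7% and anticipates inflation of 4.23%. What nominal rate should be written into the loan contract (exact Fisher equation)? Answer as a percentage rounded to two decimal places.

(1 + i) = (1 + r)(1 + π) = 1.01700 × 1.04230 = 1.0600191
i = 1.0600191 − 1, so the required nominal rate is 6.00%.

6.00%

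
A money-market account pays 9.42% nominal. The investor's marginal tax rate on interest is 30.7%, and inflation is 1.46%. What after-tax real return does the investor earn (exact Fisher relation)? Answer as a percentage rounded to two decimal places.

5.00%

After-tax nominal return = 9.42% × (1 − 0.307) = 6.52806%.
1 + r = 1.0652806 / 1.01460 = 1.049951
After-tax real rate = 1.049951 − 1 → 5.00%.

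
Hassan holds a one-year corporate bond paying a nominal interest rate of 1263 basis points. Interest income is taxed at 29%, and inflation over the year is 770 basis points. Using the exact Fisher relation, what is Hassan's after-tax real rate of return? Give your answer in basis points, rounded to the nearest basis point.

118 basis points

After-tax nominal return = 12.63% × (1 − 0.29) = 8.9673%.
1 + r = 1.089673 / 1.07700 = 1.011767
After-tax real rate = 1.011767 − 1 → 118 basis points.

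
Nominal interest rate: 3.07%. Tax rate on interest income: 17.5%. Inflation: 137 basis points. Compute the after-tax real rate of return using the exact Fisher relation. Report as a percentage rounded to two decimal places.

After-tax nominal return = 3.07% × (1 − 0.175) = 2.53275%.
1 + r = 1.0253275 / 1.01370 = 1.011470
After-tax real rate = 1.011470 − 1 → 1.15%.

1.15%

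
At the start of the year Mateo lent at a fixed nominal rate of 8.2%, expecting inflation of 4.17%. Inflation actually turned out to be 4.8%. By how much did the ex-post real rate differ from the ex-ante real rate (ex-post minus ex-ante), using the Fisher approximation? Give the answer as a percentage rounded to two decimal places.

-0.63%

Ex-ante: 8.2% − 4.17% = 4.030%
Ex-post: 8.2% − 4.8% = 3.400%
Difference (ex-post − ex-ante) = -0.6300% → -0.63%.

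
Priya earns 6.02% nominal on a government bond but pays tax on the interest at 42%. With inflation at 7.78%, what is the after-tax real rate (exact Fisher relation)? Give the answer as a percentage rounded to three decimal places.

After-tax nominal return = 6.02% × (1 − 0.42) = 3.4916%.
1 + r = 1.034916 / 1.07780 = 0.960212
After-tax real rate = 0.960212 − 1 → -3.979%.

-3.979%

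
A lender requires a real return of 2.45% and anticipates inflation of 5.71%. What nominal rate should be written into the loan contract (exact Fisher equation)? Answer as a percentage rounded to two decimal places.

8.30%

(1 + i) = (1 + r)(1 + π) = 1.02450 × 1.05710 = 1.08299895
i = 1.08299895 − 1, so the required nominal rate is 8.30%.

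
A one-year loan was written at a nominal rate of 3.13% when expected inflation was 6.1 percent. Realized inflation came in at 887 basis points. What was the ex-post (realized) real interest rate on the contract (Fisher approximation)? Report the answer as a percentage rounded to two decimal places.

-5.74%

Ex-post: 3.13% − 8.87% = -5.740%
So the realized real rate is -5.74%.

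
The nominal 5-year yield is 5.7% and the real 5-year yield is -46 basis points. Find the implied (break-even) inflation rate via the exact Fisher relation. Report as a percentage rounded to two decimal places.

6.19%

(1 + π) = (1 + i)/(1 + r) = 1.05700 / 0.99540 = 1.061885
Break-even inflation = 1.061885 − 1 → 6.19%.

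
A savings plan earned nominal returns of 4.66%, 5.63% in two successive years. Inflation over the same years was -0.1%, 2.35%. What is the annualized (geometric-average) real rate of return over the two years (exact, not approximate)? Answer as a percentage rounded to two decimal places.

Compound the nominal returns: 1.0466 × 1.0563 = 1.10552358.
Compound inflation: 0.9990 × 1.0235 = 1.02247650.
Deflate: 1.10552358 / 1.02247650 = 1.08122150.
Annualized real rate = 1.08122150^(1/2) − 1 = 3.9818% → 3.98%.

3.98%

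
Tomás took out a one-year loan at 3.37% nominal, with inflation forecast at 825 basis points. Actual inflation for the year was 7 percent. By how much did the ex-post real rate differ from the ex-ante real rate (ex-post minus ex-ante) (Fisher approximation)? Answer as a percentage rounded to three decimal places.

Ex-ante: 3.37% − 8.25% = -4.880%
Ex-post: 3.37% − 7% = -3.630%
Difference (ex-post − ex-ante) = 1.2500% → 1.250%.

1.250%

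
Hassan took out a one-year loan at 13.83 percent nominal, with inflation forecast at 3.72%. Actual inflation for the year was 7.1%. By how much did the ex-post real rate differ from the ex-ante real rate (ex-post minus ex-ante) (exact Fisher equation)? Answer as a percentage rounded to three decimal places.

-3.464%

Ex-ante: (1 + 0.1383)/(1 + 0.0372) − 1 = 9.74740%
Ex-post: (1 + 0.1383)/(1 + 0.0710) − 1 = 6.28385%
Difference (ex-post − ex-ante) = -3.46355% → -3.464%.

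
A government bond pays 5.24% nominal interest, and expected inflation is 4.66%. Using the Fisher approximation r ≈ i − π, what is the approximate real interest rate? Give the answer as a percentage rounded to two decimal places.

r ≈ i − π = 5.24% − 4.66% = 0.58%.

0.58%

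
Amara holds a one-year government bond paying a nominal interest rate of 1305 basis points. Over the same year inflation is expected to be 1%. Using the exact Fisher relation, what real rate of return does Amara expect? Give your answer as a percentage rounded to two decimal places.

By the Fisher relation, 1 + r = (1 + i)/(1 + π).
1 + r = 1.13050 / 1.01000 = 1.119307
r = 1.119307 − 1 = 11.9307%, i.e. 11.93%.

11.93%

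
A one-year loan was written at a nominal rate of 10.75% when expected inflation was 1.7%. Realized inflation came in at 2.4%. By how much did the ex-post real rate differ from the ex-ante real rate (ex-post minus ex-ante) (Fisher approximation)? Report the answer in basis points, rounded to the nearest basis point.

Ex-ante: 10.75% − 1.7% = 9.050%
Ex-post: 10.75% − 2.4% = 8.350%
Difference (ex-post − ex-ante) = -0.7000% → -70 basis points.

-70 basis points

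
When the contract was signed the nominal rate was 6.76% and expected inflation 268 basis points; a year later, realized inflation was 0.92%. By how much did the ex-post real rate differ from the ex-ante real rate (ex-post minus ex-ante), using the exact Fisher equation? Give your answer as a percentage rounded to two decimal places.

1.81%

Ex-ante: (1 + 0.0676)/(1 + 0.0268) − 1 = 3.9735%
Ex-post: (1 + 0.0676)/(1 + 0.0092) − 1 = 5.7868%
Difference (ex-post − ex-ante) = 1.8133% → 1.81%.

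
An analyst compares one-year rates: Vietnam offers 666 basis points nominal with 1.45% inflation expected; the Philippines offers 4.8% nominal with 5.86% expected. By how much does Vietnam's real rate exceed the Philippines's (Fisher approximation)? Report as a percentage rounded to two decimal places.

6.27%

Vietnam: 6.66% − 1.45% = 5.210%
The Philippines: 4.8% − 5.86% = -1.060%
Differential = 6.270% → 6.27%.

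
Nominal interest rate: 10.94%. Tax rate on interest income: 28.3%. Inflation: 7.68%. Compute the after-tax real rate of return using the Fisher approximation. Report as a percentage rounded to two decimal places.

After-tax nominal return = 10.94% × (1 − 0.283) = 7.84398%.
r ≈ 7.84398% − 7.68% → 0.16%.

0.16%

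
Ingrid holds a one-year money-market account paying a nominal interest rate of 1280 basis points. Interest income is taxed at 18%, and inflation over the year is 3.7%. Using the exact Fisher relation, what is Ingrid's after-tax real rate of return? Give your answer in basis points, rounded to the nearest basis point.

655 basis points

After-tax nominal return = 12.8% × (1 − 0.18) = 10.4960%.
1 + r = 1.10496 / 1.03700 = 1.065535
After-tax real rate = 1.065535 − 1 → 655 basis points.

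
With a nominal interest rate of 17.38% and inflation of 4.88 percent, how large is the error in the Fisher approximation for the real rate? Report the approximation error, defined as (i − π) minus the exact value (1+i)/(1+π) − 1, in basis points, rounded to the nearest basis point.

58 basis points

Approximate: r ≈ 17.380% − 4.880% = 12.5000%
Exact: (1 + 0.1738)/(1 + 0.0488) − 1 = 11.9184%
Error = 12.5000% − 11.9184% = 0.5816% → 58 basis points.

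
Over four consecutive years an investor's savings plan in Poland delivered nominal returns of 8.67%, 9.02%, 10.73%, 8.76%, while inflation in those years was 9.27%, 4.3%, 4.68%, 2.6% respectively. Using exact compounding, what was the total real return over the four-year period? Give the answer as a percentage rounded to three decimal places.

16.561%

Compound the nominal returns: 1.0867 × 1.0902 × 1.1073 × 1.0876 = 1.426758.
Compound inflation: 1.0927 × 1.0430 × 1.0468 × 1.0260 = 1.224042.
Deflate: 1.426758 / 1.224042 = 1.165612.
Total real return = 1.165612 − 1 → 16.561%.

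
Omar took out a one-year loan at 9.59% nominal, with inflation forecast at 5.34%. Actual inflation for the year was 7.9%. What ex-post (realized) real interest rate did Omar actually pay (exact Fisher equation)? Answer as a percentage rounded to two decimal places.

Ex-post: (1 + 0.0959)/(1 + 0.0790) − 1 = 1.5663%
So the realized real rate is 1.57%.

1.57%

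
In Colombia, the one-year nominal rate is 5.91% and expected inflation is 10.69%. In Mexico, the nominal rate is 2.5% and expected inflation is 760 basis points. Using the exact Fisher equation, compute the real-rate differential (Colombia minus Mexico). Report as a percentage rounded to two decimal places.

0.42%

Colombia: (1 + 0.0591)/(1 + 0.1069) − 1 = -4.3184%
Mexico: (1 + 0.0250)/(1 + 0.0760) − 1 = -4.7398%
Differential = -4.3184% − (-4.7398%) = 0.4214% → 0.42%.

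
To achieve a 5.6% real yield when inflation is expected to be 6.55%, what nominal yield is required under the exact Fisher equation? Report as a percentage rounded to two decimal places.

(1 + i) = (1 + r)(1 + π) = 1.05600 × 1.06550 = 1.125168
i = 1.125168 − 1, so the required nominal rate is 12.52%.

12.52%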